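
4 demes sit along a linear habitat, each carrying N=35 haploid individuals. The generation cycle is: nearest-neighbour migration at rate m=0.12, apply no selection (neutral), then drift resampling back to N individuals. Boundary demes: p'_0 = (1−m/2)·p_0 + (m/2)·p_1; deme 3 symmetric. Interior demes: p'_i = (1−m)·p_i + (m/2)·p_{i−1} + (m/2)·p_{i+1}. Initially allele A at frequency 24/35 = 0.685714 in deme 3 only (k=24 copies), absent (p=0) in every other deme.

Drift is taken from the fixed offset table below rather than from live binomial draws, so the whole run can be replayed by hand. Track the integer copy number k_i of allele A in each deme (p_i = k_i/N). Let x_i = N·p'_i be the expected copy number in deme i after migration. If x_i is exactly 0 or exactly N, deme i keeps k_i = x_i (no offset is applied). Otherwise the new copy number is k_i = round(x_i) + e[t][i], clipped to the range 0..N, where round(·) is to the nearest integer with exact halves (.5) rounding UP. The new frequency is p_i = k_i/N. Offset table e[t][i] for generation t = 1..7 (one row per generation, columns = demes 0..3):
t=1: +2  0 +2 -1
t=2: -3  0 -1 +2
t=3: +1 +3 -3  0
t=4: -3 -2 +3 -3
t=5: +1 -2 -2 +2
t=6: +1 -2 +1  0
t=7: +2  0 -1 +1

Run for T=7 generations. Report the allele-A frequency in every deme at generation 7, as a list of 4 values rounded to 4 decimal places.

t=0: k=[0 0 0 24]
t=1: x=[0.0000 0.0000 1.4400 22.5600] k=[0 0 3 22]
t=2: x=[0.0000 0.1800 3.9600 20.8600] k=[0 0 3 23]
t=3: x=[0.0000 0.1800 4.0200 21.8000] k=[0 3 1 22]
t=4: x=[0.1800 2.7000 2.3800 20.7400] k=[0 1 5 18]
t=5: x=[0.0600 1.1800 5.5400 17.2200] k=[1 0 4 19]
t=6: x=[0.9400 0.3000 4.6600 18.1000] k=[2 0 6 18]
t=7: x=[1.8800 0.4800 6.3600 17.2800] k=[4 0 5 18]

[0.1143, 0.0000, 0.1429, 0.5143]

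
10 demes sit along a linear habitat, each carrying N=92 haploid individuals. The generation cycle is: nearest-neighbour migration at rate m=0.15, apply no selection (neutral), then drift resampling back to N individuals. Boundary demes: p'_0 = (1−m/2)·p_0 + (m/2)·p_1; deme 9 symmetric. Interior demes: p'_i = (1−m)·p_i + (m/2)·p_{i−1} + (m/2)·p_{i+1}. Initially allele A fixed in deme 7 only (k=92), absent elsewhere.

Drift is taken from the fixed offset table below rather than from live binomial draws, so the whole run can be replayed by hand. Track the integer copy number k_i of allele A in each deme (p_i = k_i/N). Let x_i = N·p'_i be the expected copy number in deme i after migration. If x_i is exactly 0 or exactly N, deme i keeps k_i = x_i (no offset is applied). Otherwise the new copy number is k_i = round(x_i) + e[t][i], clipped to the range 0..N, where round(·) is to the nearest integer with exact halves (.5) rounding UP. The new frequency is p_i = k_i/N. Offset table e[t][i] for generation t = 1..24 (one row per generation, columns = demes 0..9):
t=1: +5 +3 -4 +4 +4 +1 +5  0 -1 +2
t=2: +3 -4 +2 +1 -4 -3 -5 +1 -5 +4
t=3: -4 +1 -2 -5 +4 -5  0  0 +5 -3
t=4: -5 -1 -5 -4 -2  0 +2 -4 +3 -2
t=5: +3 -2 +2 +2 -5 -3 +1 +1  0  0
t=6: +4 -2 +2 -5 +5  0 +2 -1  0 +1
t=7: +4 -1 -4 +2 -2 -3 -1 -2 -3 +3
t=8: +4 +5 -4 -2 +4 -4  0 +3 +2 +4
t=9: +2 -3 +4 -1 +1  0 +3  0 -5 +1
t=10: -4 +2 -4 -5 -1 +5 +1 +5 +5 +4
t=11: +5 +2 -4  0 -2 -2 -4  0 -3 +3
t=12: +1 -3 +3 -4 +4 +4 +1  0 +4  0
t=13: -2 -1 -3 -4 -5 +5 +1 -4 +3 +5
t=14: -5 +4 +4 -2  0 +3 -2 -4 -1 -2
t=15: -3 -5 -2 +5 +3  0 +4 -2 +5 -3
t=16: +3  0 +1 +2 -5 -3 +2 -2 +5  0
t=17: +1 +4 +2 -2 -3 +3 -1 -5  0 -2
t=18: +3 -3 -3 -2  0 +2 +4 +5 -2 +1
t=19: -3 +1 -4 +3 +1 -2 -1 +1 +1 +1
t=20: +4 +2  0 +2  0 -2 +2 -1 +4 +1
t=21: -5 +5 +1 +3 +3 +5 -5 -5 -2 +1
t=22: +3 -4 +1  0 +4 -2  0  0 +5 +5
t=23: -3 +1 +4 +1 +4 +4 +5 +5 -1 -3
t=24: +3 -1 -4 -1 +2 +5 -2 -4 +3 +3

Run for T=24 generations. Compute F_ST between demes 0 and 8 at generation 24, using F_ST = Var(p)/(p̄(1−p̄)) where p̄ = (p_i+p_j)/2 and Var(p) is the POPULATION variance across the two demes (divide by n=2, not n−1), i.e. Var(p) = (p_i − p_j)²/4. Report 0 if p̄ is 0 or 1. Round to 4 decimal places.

t=0: k=[0 0 0 0 0 0 0 92 0 0]
t=1: x=[0.0000 0.0000 0.0000 0.0000 0.0000 0.0000 6.9000 78.2000 6.9000 0.0000] k=[0 0 0 0 0 0 12 78 6 0]
t=2: x=[0.0000 0.0000 0.0000 0.0000 0.0000 0.9000 16.0500 67.6500 10.9500 0.4500] k=[0 0 0 0 0 0 11 69 6 4]
t=3: x=[0.0000 0.0000 0.0000 0.0000 0.0000 0.8250 14.5250 59.9250 10.5750 4.1500] k=[0 0 0 0 0 0 15 60 16 1]
t=4: x=[0.0000 0.0000 0.0000 0.0000 0.0000 1.1250 17.2500 53.3250 18.1750 2.1250] k=[0 0 0 0 0 1 19 49 21 0]
t=5: x=[0.0000 0.0000 0.0000 0.0000 0.0750 2.2750 19.9000 44.6500 21.5250 1.5750] k=[0 0 0 0 0 0 21 46 22 2]
t=6: x=[0.0000 0.0000 0.0000 0.0000 0.0000 1.5750 21.3000 42.3250 22.3000 3.5000] k=[0 0 0 0 0 2 23 41 22 5]
t=7: x=[0.0000 0.0000 0.0000 0.0000 0.1500 3.4250 22.7750 38.2250 22.1500 6.2750] k=[0 0 0 0 0 0 22 36 19 9]
t=8: x=[0.0000 0.0000 0.0000 0.0000 0.0000 1.6500 21.4000 33.6750 19.5250 9.7500] k=[0 0 0 0 0 0 21 37 22 14]
t=9: x=[0.0000 0.0000 0.0000 0.0000 0.0000 1.5750 20.6250 34.6750 22.5250 14.6000] k=[0 0 0 0 0 2 24 35 18 16]
t=10: x=[0.0000 0.0000 0.0000 0.0000 0.1500 3.5000 23.1750 32.9000 19.1250 16.1500] k=[0 0 0 0 0 9 24 38 24 20]
t=11: x=[0.0000 0.0000 0.0000 0.0000 0.6750 9.4500 23.9250 35.9000 24.7500 20.3000] k=[0 0 0 0 0 7 20 36 22 23]
t=12: x=[0.0000 0.0000 0.0000 0.0000 0.5250 7.4500 20.2250 33.7500 23.1250 22.9250] k=[0 0 0 0 5 11 21 34 27 23]
t=13: x=[0.0000 0.0000 0.0000 0.3750 5.0750 11.3000 21.2250 32.5000 27.2250 23.3000] k=[0 0 0 0 0 16 22 29 30 28]
t=14: x=[0.0000 0.0000 0.0000 0.0000 1.2000 15.2500 22.0750 28.5500 29.7750 28.1500] k=[0 0 0 0 1 18 20 25 29 26]
t=15: x=[0.0000 0.0000 0.0000 0.0750 2.2000 16.8750 20.2250 24.9250 28.4750 26.2250] k=[0 0 0 5 5 17 24 23 33 23]
t=16: x=[0.0000 0.0000 0.3750 4.6250 5.9000 16.6250 23.4000 23.8250 31.5000 23.7500] k=[0 0 1 7 1 14 25 22 37 24]
t=17: x=[0.0000 0.0750 1.3750 6.1000 2.4250 13.8500 23.9500 23.3500 34.9000 24.9750] k=[0 4 3 4 0 17 23 18 35 23]
t=18: x=[0.3000 3.6250 3.1500 3.6250 1.5750 16.1750 22.1750 19.6500 32.8250 23.9000] k=[3 1 0 2 2 18 26 25 31 25]
t=19: x=[2.8500 1.0750 0.2250 1.8500 3.2000 17.4000 25.3250 25.5250 30.1000 25.4500] k=[0 2 0 5 4 15 24 27 31 26]
t=20: x=[0.1500 1.7000 0.5250 4.5500 4.9000 14.8500 23.5500 27.0750 30.3250 26.3750] k=[4 4 1 7 5 13 26 26 34 27]
t=21: x=[4.0000 3.7750 1.6750 6.4000 5.7500 13.3750 25.0250 26.6000 32.8750 27.5250] k=[0 9 3 9 9 18 20 22 31 29]
t=22: x=[0.6750 7.8750 3.9000 8.5500 9.6750 17.4750 20.0000 22.5250 30.1750 29.1500] k=[4 4 5 9 14 15 20 23 35 34]
t=23: x=[4.0000 4.0750 5.2250 9.0750 13.7000 15.3000 19.8500 23.6750 34.0250 34.0750] k=[1 5 9 10 18 19 25 29 33 31]
t=24: x=[1.3000 5.0000 8.7750 10.5250 17.4750 19.3750 24.8500 29.0000 32.5500 31.1500] k=[4 4 5 10 19 24 23 25 36 34]

0.1778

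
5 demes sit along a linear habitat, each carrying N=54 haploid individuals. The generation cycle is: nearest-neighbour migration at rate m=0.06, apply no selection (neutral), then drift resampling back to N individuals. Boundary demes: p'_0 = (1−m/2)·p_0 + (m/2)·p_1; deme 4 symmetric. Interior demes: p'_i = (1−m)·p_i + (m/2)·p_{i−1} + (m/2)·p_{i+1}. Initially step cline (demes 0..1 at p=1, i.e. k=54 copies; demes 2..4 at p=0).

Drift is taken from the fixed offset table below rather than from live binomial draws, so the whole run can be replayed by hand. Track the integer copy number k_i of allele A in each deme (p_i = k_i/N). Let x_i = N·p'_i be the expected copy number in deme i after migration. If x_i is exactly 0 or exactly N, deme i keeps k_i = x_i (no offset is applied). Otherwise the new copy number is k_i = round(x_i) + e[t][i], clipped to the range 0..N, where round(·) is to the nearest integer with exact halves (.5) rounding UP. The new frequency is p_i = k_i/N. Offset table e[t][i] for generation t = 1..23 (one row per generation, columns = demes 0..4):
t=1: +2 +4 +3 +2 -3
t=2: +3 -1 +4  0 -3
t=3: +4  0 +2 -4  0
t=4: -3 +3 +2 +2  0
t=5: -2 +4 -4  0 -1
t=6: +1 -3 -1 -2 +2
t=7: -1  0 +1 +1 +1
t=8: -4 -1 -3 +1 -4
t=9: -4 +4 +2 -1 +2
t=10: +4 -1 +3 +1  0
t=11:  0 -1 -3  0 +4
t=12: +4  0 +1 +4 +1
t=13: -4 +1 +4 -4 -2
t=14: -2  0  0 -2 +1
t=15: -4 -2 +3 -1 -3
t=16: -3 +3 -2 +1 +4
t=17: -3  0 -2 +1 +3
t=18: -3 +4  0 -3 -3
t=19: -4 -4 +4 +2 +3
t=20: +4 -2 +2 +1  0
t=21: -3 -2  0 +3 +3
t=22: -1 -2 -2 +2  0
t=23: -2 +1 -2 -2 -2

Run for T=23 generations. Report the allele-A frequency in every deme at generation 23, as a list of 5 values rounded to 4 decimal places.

t=0: k=[54 54 0 0 0]
t=1: x=[54.0000 52.3800 1.6200 0.0000 0.0000] k=[54 54 5 0 0]
t=2: x=[54.0000 52.5300 6.3200 0.1500 0.0000] k=[54 52 10 0 0]
t=3: x=[53.9400 50.8000 10.9600 0.3000 0.0000] k=[54 51 13 0 0]
t=4: x=[53.9100 49.9500 13.7500 0.3900 0.0000] k=[51 53 16 2 0]
t=5: x=[51.0600 51.8300 16.6900 2.3600 0.0600] k=[49 54 13 2 0]
t=6: x=[49.1500 52.6200 13.9000 2.2700 0.0600] k=[50 50 13 0 2]
t=7: x=[50.0000 48.8900 13.7200 0.4500 1.9400] k=[49 49 15 1 3]
t=8: x=[49.0000 47.9800 15.6000 1.4800 2.9400] k=[45 47 13 2 0]
t=9: x=[45.0600 45.9200 13.6900 2.2700 0.0600] k=[41 50 16 1 2]
t=10: x=[41.2700 48.7100 16.5700 1.4800 1.9700] k=[45 48 20 2 2]
t=11: x=[45.0900 47.0700 20.3000 2.5400 2.0000] k=[45 46 17 3 6]
t=12: x=[45.0300 45.1000 17.4500 3.5100 5.9100] k=[49 45 18 8 7]
t=13: x=[48.8800 44.3100 18.5100 8.2700 7.0300] k=[45 45 23 4 5]
t=14: x=[45.0000 44.3400 23.0900 4.6000 4.9700] k=[43 44 23 3 6]
t=15: x=[43.0300 43.3400 23.0300 3.6900 5.9100] k=[39 41 26 3 3]
t=16: x=[39.0600 40.4900 25.7600 3.6900 3.0000] k=[36 43 24 5 7]
t=17: x=[36.2100 42.2200 24.0000 5.6300 6.9400] k=[33 42 22 7 10]
t=18: x=[33.2700 41.1300 22.1500 7.5400 9.9100] k=[30 45 22 5 7]
t=19: x=[30.4500 43.8600 22.1800 5.5700 6.9400] k=[26 40 26 8 10]
t=20: x=[26.4200 39.1600 25.8800 8.6000 9.9400] k=[30 37 28 10 10]
t=21: x=[30.2100 36.5200 27.7300 10.5400 10.0000] k=[27 35 28 14 13]
t=22: x=[27.2400 34.5500 27.7900 14.3900 13.0300] k=[26 33 26 16 13]
t=23: x=[26.2100 32.5800 25.9100 16.2100 13.0900] k=[24 34 24 14 11]

[0.4444, 0.6296, 0.4444, 0.2593, 0.2037]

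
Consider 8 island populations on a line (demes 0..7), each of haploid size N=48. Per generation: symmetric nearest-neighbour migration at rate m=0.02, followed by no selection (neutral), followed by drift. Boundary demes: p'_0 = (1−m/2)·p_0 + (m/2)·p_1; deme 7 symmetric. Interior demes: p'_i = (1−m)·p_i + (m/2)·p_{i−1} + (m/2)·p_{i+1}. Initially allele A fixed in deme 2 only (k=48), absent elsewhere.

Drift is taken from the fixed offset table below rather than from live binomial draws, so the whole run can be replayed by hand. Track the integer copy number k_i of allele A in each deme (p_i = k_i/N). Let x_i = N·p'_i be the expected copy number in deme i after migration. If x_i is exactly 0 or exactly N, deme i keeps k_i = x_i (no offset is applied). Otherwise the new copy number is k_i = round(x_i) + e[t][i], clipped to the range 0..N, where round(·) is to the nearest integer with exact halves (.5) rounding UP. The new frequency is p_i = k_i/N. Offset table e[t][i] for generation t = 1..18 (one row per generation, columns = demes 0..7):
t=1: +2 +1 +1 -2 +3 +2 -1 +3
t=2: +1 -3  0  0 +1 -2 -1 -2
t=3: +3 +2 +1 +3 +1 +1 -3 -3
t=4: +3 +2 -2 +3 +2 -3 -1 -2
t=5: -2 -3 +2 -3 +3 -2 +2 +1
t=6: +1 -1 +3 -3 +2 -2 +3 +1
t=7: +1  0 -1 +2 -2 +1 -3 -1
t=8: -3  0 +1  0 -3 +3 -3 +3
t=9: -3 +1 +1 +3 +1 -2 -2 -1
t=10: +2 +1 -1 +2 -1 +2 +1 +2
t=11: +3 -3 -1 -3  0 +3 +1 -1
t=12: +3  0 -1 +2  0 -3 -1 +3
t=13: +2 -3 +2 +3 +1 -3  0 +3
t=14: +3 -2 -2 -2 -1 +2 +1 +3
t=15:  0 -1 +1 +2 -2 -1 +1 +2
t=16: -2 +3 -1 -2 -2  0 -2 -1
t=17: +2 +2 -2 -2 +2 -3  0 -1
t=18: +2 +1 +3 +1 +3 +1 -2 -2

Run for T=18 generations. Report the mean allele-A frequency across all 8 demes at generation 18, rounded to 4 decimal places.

t=0: k=[0 0 48 0 0 0 0 0]
t=1: x=[0.0000 0.4800 47.0400 0.4800 0.0000 0.0000 0.0000 0.0000] k=[0 1 48 0 0 0 0 0]
t=2: x=[0.0100 1.4600 47.0500 0.4800 0.0000 0.0000 0.0000 0.0000] k=[1 0 47 0 0 0 0 0]
t=3: x=[0.9900 0.4800 46.0600 0.4700 0.0000 0.0000 0.0000 0.0000] k=[4 2 47 3 0 0 0 0]
t=4: x=[3.9800 2.4700 46.1100 3.4100 0.0300 0.0000 0.0000 0.0000] k=[7 4 44 6 2 0 0 0]
t=5: x=[6.9700 4.4300 43.2200 6.3400 2.0200 0.0200 0.0000 0.0000] k=[5 1 45 3 5 0 0 0]
t=6: x=[4.9600 1.4800 44.1400 3.4400 4.9300 0.0500 0.0000 0.0000] k=[6 0 47 0 7 0 0 0]
t=7: x=[5.9400 0.5300 46.0600 0.5400 6.8600 0.0700 0.0000 0.0000] k=[7 1 45 3 5 1 0 0]
t=8: x=[6.9400 1.5000 44.1400 3.4400 4.9400 1.0300 0.0100 0.0000] k=[4 2 45 3 2 4 0 0]
t=9: x=[3.9800 2.4500 44.1500 3.4100 2.0300 3.9400 0.0400 0.0000] k=[1 3 45 6 3 2 0 0]
t=10: x=[1.0200 3.4000 44.1900 6.3600 3.0200 1.9900 0.0200 0.0000] k=[3 4 43 8 2 4 1 0]
t=11: x=[3.0100 4.3800 42.2600 8.2900 2.0800 3.9500 1.0200 0.0100] k=[6 1 41 5 2 7 2 0]
t=12: x=[5.9500 1.4500 40.2400 5.3300 2.0800 6.9000 2.0300 0.0200] k=[9 1 39 7 2 4 1 3]
t=13: x=[8.9200 1.4600 38.3000 7.2700 2.0700 3.9500 1.0500 2.9800] k=[11 0 40 10 3 1 1 6]
t=14: x=[10.8900 0.5100 39.3000 10.2300 3.0500 1.0200 1.0500 5.9500] k=[14 0 37 8 2 3 2 9]
t=15: x=[13.8600 0.5100 36.3400 8.2300 2.0700 2.9800 2.0800 8.9300] k=[14 0 37 10 0 2 3 11]
t=16: x=[13.8600 0.5100 36.3600 10.1700 0.1200 1.9900 3.0700 10.9200] k=[12 4 35 8 0 2 1 10]
t=17: x=[11.9200 4.3900 34.4200 8.1900 0.1000 1.9700 1.1000 9.9100] k=[14 6 32 6 2 0 1 9]
t=18: x=[13.9200 6.3400 31.4800 6.2200 2.0200 0.0300 1.0700 8.9200] k=[16 7 34 7 5 1 0 7]

0.2005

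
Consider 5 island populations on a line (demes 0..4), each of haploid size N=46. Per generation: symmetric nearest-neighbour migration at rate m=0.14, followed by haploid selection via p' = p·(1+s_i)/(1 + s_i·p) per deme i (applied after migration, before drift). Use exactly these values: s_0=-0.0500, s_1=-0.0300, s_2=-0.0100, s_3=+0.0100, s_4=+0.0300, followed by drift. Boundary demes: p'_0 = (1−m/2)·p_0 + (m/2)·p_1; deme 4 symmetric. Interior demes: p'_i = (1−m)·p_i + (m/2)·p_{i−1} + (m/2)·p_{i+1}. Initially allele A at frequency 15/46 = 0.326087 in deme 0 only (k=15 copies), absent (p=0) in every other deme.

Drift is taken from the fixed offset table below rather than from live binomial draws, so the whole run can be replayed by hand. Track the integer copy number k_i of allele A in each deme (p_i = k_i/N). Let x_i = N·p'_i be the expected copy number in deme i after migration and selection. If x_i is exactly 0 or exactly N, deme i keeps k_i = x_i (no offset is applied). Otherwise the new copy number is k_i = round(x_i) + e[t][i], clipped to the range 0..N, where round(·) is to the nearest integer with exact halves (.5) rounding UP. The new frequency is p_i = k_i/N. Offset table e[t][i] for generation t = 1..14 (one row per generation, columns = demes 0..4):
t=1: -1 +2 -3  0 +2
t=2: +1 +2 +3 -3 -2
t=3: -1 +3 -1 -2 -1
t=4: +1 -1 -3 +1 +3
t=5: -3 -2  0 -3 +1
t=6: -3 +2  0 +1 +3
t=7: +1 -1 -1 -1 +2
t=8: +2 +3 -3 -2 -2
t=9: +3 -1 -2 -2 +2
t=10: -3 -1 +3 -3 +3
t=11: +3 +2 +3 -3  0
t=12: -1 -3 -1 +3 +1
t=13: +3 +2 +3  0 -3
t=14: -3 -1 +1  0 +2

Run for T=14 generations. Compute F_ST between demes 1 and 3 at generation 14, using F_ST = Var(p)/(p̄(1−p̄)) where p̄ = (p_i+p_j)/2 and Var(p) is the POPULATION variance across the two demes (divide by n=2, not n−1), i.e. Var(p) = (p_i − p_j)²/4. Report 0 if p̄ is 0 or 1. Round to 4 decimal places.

t=0: k=[15 0 0 0 0]
t=1: x=[13.4565 1.0192 0.0000 0.0000 0.0000] k=[12 3 0 0 0]
t=2: x=[10.9367 3.3248 0.2079 0.0000 0.0000] k=[12 5 3 0 0]
t=3: x=[11.0730 5.2077 2.9025 0.2121 0.0000] k=[10 8 2 0 0]
t=4: x=[9.4685 7.5263 2.2583 0.1414 0.0000] k=[10 7 0 1 0]
t=5: x=[9.4005 6.5471 0.5545 0.8684 0.0721] k=[6 5 1 0 1]
t=6: x=[5.6700 4.6609 1.1982 0.1414 0.9573] k=[3 7 1 1 4]
t=7: x=[3.1271 6.1362 1.4062 1.2218 3.8941] k=[4 5 0 0 6]
t=8: x=[3.8837 4.4559 0.3465 0.4242 5.7266] k=[6 7 0 0 4]
t=9: x=[5.8048 6.2731 0.4852 0.2828 3.8223] k=[9 5 0 0 6]
t=10: x=[8.3633 4.7975 0.3465 0.4242 5.7266] k=[5 4 3 0 9]
t=11: x=[4.7087 3.8901 2.8332 0.8482 8.5743] k=[8 6 6 0 9]
t=12: x=[7.5313 5.9797 5.5309 1.0603 8.5743] k=[7 3 5 4 10]
t=13: x=[6.4310 3.3248 4.7470 4.5305 9.8061] k=[9 5 8 5 7]
t=14: x=[8.3633 5.3444 7.5166 5.3972 7.0343] k=[5 4 9 5 9]

0.0013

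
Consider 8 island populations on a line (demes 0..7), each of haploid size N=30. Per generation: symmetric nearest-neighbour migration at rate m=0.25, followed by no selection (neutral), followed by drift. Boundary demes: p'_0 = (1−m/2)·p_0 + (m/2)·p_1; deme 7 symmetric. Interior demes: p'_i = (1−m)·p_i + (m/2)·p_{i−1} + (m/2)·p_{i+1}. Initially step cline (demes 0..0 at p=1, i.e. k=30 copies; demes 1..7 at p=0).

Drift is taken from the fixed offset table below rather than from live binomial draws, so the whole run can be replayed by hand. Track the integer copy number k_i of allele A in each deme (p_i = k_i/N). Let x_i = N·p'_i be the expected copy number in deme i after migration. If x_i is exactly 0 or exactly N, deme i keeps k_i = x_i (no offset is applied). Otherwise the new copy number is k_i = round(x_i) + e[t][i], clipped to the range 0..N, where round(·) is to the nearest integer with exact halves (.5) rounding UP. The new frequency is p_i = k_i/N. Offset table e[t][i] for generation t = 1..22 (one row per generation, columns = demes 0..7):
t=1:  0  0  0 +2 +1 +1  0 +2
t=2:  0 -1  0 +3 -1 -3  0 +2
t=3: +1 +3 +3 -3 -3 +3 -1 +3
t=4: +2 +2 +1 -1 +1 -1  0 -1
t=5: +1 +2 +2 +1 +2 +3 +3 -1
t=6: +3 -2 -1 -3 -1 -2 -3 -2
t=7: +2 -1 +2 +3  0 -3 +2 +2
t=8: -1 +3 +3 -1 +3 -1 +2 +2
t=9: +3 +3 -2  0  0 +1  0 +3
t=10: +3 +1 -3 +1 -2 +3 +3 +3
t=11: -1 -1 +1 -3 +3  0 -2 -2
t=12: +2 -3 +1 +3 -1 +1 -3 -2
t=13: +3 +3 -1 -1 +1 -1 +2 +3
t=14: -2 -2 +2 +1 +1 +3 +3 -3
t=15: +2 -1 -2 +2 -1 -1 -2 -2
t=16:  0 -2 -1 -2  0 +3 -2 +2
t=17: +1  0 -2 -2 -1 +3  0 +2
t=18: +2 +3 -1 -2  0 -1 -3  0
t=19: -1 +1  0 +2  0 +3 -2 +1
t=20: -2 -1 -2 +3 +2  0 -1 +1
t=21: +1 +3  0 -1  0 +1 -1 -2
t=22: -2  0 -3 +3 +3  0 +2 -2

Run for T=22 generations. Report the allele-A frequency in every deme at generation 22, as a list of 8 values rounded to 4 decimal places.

[0.7000, 0.6333, 0.2667, 0.4000, 0.4000, 0.2333, 0.1333, 0.0333]

t=0: k=[30 0 0 0 0 0 0 0]
t=1: x=[26.2500 3.7500 0.0000 0.0000 0.0000 0.0000 0.0000 0.0000] k=[26 4 0 0 0 0 0 0]
t=2: x=[23.2500 6.2500 0.5000 0.0000 0.0000 0.0000 0.0000 0.0000] k=[23 5 1 0 0 0 0 0]
t=3: x=[20.7500 6.7500 1.3750 0.1250 0.0000 0.0000 0.0000 0.0000] k=[22 10 4 0 0 0 0 0]
t=4: x=[20.5000 10.7500 4.2500 0.5000 0.0000 0.0000 0.0000 0.0000] k=[23 13 5 0 0 0 0 0]
t=5: x=[21.7500 13.2500 5.3750 0.6250 0.0000 0.0000 0.0000 0.0000] k=[23 15 7 2 0 0 0 0]
t=6: x=[22.0000 15.0000 7.3750 2.3750 0.2500 0.0000 0.0000 0.0000] k=[25 13 6 0 0 0 0 0]
t=7: x=[23.5000 13.6250 6.1250 0.7500 0.0000 0.0000 0.0000 0.0000] k=[26 13 8 4 0 0 0 0]
t=8: x=[24.3750 14.0000 8.1250 4.0000 0.5000 0.0000 0.0000 0.0000] k=[23 17 11 3 4 0 0 0]
t=9: x=[22.2500 17.0000 10.7500 4.1250 3.3750 0.5000 0.0000 0.0000] k=[25 20 9 4 3 2 0 0]
t=10: x=[24.3750 19.2500 9.7500 4.5000 3.0000 1.8750 0.2500 0.0000] k=[27 20 7 6 1 5 3 0]
t=11: x=[26.1250 19.2500 8.5000 5.5000 2.1250 4.2500 2.8750 0.3750] k=[25 18 10 3 5 4 1 0]
t=12: x=[24.1250 17.8750 10.1250 4.1250 4.6250 3.7500 1.2500 0.1250] k=[26 15 11 7 4 5 0 0]
t=13: x=[24.6250 15.8750 11.0000 7.1250 4.5000 4.2500 0.6250 0.0000] k=[28 19 10 6 6 3 3 0]
t=14: x=[26.8750 19.0000 10.6250 6.5000 5.6250 3.3750 2.6250 0.3750] k=[25 17 13 8 7 6 6 0]
t=15: x=[24.0000 17.5000 12.8750 8.5000 7.0000 6.1250 5.2500 0.7500] k=[26 17 11 11 6 5 3 0]
t=16: x=[24.8750 17.3750 11.7500 10.3750 6.5000 4.8750 2.8750 0.3750] k=[25 15 11 8 7 8 1 2]
t=17: x=[23.7500 15.7500 11.1250 8.2500 7.2500 7.0000 2.0000 1.8750] k=[25 16 9 6 6 10 2 4]
t=18: x=[23.8750 16.2500 9.5000 6.3750 6.5000 8.5000 3.2500 3.7500] k=[26 19 9 4 7 8 0 4]
t=19: x=[25.1250 18.6250 9.6250 5.0000 6.7500 6.8750 1.5000 3.5000] k=[24 20 10 7 7 10 0 5]
t=20: x=[23.5000 19.2500 10.8750 7.3750 7.3750 8.3750 1.8750 4.3750] k=[22 18 9 10 9 8 1 5]
t=21: x=[21.5000 17.3750 10.2500 9.7500 9.0000 7.2500 2.3750 4.5000] k=[23 20 10 9 9 8 1 3]
t=22: x=[22.6250 19.1250 11.1250 9.1250 8.8750 7.2500 2.1250 2.7500] k=[21 19 8 12 12 7 4 1]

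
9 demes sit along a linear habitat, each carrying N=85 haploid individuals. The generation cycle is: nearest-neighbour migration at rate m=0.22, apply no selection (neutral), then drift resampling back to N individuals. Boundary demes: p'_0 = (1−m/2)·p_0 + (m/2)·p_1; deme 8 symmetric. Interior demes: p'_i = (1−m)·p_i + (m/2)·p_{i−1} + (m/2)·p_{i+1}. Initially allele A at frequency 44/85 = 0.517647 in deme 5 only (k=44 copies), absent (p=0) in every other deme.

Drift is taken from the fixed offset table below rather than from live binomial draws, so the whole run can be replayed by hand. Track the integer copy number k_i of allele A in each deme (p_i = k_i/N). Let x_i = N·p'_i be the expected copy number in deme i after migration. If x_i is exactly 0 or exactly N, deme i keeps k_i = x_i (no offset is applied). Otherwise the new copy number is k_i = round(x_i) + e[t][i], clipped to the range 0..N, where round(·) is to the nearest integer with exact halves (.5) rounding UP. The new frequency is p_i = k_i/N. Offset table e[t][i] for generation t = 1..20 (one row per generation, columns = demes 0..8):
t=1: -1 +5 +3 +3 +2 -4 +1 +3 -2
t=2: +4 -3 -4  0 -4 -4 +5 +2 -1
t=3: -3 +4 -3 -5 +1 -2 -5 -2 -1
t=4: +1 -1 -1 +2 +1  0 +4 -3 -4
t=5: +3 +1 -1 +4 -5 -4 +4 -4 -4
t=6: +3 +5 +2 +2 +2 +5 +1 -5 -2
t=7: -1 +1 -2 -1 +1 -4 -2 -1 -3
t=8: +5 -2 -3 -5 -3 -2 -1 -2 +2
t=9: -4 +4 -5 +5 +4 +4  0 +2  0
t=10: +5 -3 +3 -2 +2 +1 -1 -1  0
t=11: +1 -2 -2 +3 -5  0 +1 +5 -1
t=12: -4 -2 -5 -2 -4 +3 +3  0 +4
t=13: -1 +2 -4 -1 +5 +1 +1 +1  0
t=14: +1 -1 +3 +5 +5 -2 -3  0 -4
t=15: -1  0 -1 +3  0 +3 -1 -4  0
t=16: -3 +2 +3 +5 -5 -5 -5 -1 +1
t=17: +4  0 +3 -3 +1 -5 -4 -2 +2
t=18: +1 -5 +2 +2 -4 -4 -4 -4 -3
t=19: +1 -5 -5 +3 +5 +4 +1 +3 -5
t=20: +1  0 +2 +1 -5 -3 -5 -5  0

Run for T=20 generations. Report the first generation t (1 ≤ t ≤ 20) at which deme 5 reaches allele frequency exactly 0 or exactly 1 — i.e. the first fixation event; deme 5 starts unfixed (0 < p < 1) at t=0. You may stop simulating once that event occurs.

18

t=0: k=[0 0 0 0 0 44 0 0 0]
t=1: x=[0.0000 0.0000 0.0000 0.0000 4.8400 34.3200 4.8400 0.0000 0.0000] k=[0 0 0 0 7 30 6 0 0]
t=2: x=[0.0000 0.0000 0.0000 0.7700 8.7600 24.8300 7.9800 0.6600 0.0000] k=[0 0 0 1 5 21 13 3 0]
t=3: x=[0.0000 0.0000 0.1100 1.3300 6.3200 18.3600 12.7800 3.7700 0.3300] k=[0 0 0 0 7 16 8 2 0]
t=4: x=[0.0000 0.0000 0.0000 0.7700 7.2200 14.1300 8.2200 2.4400 0.2200] k=[0 0 0 3 8 14 12 0 0]
t=5: x=[0.0000 0.0000 0.3300 3.2200 8.1100 13.1200 10.9000 1.3200 0.0000] k=[0 0 0 7 3 9 15 0 0]
t=6: x=[0.0000 0.0000 0.7700 5.7900 4.1000 9.0000 12.6900 1.6500 0.0000] k=[0 0 3 8 6 14 14 0 0]
t=7: x=[0.0000 0.3300 3.2200 7.2300 7.1000 13.1200 12.4600 1.5400 0.0000] k=[0 1 1 6 8 9 10 1 0]
t=8: x=[0.1100 0.8900 1.5500 5.6700 7.8900 9.0000 8.9000 1.8800 0.1100] k=[5 0 0 1 5 7 8 0 2]
t=9: x=[4.4500 0.5500 0.1100 1.3300 4.7800 6.8900 7.0100 1.1000 1.7800] k=[0 5 0 6 9 11 7 3 2]
t=10: x=[0.5500 3.9000 1.2100 5.6700 8.8900 10.3400 7.0000 3.3300 2.1100] k=[6 1 4 4 11 11 6 2 2]
t=11: x=[5.4500 1.8800 3.6700 4.7700 10.2300 10.4500 6.1100 2.4400 2.0000] k=[6 0 2 8 5 10 7 7 1]
t=12: x=[5.3400 0.8800 2.4400 7.0100 5.8800 9.1200 7.3300 6.3400 1.6600] k=[1 0 0 5 2 12 10 6 6]
t=13: x=[0.8900 0.1100 0.5500 4.1200 3.4300 10.6800 9.7800 6.4400 6.0000] k=[0 2 0 3 8 12 11 7 6]
t=14: x=[0.2200 1.5600 0.5500 3.2200 7.8900 11.4500 10.6700 7.3300 6.1100] k=[1 1 4 8 13 9 8 7 2]
t=15: x=[1.0000 1.3300 4.1100 8.1100 12.0100 9.3300 8.0000 6.5600 2.5500] k=[0 1 3 11 12 12 7 3 3]
t=16: x=[0.1100 1.1100 3.6600 10.2300 11.8900 11.4500 7.1100 3.4400 3.0000] k=[0 3 7 15 7 6 2 2 4]
t=17: x=[0.3300 3.1100 7.4400 13.2400 7.7700 5.6700 2.4400 2.2200 3.7800] k=[4 3 10 10 9 1 0 0 6]
t=18: x=[3.8900 3.8800 9.2300 9.8900 8.2300 1.7700 0.1100 0.6600 5.3400] k=[5 0 11 12 4 0 0 0 2]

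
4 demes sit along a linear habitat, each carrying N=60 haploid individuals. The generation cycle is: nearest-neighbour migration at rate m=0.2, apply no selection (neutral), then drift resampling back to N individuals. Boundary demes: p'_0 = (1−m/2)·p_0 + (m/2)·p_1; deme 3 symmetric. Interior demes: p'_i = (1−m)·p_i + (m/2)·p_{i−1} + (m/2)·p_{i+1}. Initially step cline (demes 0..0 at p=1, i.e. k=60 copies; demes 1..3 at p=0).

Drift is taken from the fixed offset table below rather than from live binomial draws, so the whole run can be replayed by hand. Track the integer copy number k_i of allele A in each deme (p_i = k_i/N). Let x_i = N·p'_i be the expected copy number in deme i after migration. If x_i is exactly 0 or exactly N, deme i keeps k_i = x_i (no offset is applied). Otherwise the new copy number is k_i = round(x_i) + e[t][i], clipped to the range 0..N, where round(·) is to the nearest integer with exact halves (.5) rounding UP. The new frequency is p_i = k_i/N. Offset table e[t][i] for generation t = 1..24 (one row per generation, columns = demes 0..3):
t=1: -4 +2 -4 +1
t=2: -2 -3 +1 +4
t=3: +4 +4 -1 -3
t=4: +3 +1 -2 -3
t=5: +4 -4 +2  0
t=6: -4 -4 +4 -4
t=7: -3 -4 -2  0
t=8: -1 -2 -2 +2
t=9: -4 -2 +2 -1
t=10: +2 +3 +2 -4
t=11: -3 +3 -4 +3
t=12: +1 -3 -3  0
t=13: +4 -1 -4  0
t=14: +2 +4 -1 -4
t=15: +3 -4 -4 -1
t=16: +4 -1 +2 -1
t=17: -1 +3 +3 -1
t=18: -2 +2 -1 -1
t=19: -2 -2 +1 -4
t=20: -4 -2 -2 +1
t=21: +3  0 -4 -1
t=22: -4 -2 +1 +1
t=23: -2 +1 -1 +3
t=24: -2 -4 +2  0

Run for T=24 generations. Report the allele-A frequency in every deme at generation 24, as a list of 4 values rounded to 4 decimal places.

[0.1667, 0.1167, 0.1167, 0.0833]

t=0: k=[60 0 0 0]
t=1: x=[54.0000 6.0000 0.0000 0.0000] k=[50 8 0 0]
t=2: x=[45.8000 11.4000 0.8000 0.0000] k=[44 8 2 0]
t=3: x=[40.4000 11.0000 2.4000 0.2000] k=[44 15 1 0]
t=4: x=[41.1000 16.5000 2.3000 0.1000] k=[44 18 0 0]
t=5: x=[41.4000 18.8000 1.8000 0.0000] k=[45 15 4 0]
t=6: x=[42.0000 16.9000 4.7000 0.4000] k=[38 13 9 0]
t=7: x=[35.5000 15.1000 8.5000 0.9000] k=[33 11 7 1]
t=8: x=[30.8000 12.8000 6.8000 1.6000] k=[30 11 5 4]
t=9: x=[28.1000 12.3000 5.5000 4.1000] k=[24 10 8 3]
t=10: x=[22.6000 11.2000 7.7000 3.5000] k=[25 14 10 0]
t=11: x=[23.9000 14.7000 9.4000 1.0000] k=[21 18 5 4]
t=12: x=[20.7000 17.0000 6.2000 4.1000] k=[22 14 3 4]
t=13: x=[21.2000 13.7000 4.2000 3.9000] k=[25 13 0 4]
t=14: x=[23.8000 12.9000 1.7000 3.6000] k=[26 17 1 0]
t=15: x=[25.1000 16.3000 2.5000 0.1000] k=[28 12 0 0]
t=16: x=[26.4000 12.4000 1.2000 0.0000] k=[30 11 3 0]
t=17: x=[28.1000 12.1000 3.5000 0.3000] k=[27 15 7 0]
t=18: x=[25.8000 15.4000 7.1000 0.7000] k=[24 17 6 0]
t=19: x=[23.3000 16.6000 6.5000 0.6000] k=[21 15 8 0]
t=20: x=[20.4000 14.9000 7.9000 0.8000] k=[16 13 6 2]
t=21: x=[15.7000 12.6000 6.3000 2.4000] k=[19 13 2 1]
t=22: x=[18.4000 12.5000 3.0000 1.1000] k=[14 11 4 2]
t=23: x=[13.7000 10.6000 4.5000 2.2000] k=[12 12 4 5]
t=24: x=[12.0000 11.2000 4.9000 4.9000] k=[10 7 7 5]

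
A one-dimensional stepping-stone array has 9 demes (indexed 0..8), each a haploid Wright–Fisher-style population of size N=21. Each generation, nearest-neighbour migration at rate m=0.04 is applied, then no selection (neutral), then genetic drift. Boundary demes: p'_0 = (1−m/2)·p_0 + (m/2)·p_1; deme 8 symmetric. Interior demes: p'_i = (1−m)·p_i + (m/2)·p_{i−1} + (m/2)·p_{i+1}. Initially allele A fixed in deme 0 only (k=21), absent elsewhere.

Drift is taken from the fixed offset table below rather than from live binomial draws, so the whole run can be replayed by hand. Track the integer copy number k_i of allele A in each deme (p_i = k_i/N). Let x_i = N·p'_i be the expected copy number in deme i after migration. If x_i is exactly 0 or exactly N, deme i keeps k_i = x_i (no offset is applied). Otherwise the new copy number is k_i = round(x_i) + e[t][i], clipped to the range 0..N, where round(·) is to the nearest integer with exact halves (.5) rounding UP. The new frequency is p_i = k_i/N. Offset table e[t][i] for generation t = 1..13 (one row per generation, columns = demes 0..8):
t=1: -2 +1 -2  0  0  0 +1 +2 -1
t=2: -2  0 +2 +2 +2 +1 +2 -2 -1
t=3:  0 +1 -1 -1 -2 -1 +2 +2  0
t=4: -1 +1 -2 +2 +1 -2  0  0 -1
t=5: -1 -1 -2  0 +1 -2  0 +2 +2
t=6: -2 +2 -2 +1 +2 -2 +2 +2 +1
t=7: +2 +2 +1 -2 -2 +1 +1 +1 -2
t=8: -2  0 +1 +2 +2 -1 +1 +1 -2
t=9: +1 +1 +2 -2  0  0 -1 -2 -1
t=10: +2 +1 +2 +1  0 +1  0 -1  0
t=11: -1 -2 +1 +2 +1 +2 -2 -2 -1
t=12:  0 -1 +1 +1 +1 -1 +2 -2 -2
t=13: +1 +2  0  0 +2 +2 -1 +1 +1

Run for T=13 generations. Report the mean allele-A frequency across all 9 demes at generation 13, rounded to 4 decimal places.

t=0: k=[21 0 0 0 0 0 0 0 0]
t=1: x=[20.5800 0.4200 0.0000 0.0000 0.0000 0.0000 0.0000 0.0000 0.0000] k=[19 1 0 0 0 0 0 0 0]
t=2: x=[18.6400 1.3400 0.0200 0.0000 0.0000 0.0000 0.0000 0.0000 0.0000] k=[17 1 2 0 0 0 0 0 0]
t=3: x=[16.6800 1.3400 1.9400 0.0400 0.0000 0.0000 0.0000 0.0000 0.0000] k=[17 2 1 0 0 0 0 0 0]
t=4: x=[16.7000 2.2800 1.0000 0.0200 0.0000 0.0000 0.0000 0.0000 0.0000] k=[16 3 0 2 0 0 0 0 0]
t=5: x=[15.7400 3.2000 0.1000 1.9200 0.0400 0.0000 0.0000 0.0000 0.0000] k=[15 2 0 2 1 0 0 0 0]
t=6: x=[14.7400 2.2200 0.0800 1.9400 1.0000 0.0200 0.0000 0.0000 0.0000] k=[13 4 0 3 3 0 0 0 0]
t=7: x=[12.8200 4.1000 0.1400 2.9400 2.9400 0.0600 0.0000 0.0000 0.0000] k=[15 6 1 1 1 1 0 0 0]
t=8: x=[14.8200 6.0800 1.1000 1.0000 1.0000 0.9800 0.0200 0.0000 0.0000] k=[13 6 2 3 3 0 1 0 0]
t=9: x=[12.8600 6.0600 2.1000 2.9800 2.9400 0.0800 0.9600 0.0200 0.0000] k=[14 7 4 1 3 0 0 0 0]
t=10: x=[13.8600 7.0800 4.0000 1.1000 2.9000 0.0600 0.0000 0.0000 0.0000] k=[16 8 6 2 3 1 0 0 0]
t=11: x=[15.8400 8.1200 5.9600 2.1000 2.9400 1.0200 0.0200 0.0000 0.0000] k=[15 6 7 4 4 3 0 0 0]
t=12: x=[14.8200 6.2000 6.9200 4.0600 3.9800 2.9600 0.0600 0.0000 0.0000] k=[15 5 8 5 5 2 2 0 0]
t=13: x=[14.8000 5.2600 7.8800 5.0600 4.9400 2.0600 1.9600 0.0400 0.0000] k=[16 7 8 5 7 4 1 1 0]

0.2593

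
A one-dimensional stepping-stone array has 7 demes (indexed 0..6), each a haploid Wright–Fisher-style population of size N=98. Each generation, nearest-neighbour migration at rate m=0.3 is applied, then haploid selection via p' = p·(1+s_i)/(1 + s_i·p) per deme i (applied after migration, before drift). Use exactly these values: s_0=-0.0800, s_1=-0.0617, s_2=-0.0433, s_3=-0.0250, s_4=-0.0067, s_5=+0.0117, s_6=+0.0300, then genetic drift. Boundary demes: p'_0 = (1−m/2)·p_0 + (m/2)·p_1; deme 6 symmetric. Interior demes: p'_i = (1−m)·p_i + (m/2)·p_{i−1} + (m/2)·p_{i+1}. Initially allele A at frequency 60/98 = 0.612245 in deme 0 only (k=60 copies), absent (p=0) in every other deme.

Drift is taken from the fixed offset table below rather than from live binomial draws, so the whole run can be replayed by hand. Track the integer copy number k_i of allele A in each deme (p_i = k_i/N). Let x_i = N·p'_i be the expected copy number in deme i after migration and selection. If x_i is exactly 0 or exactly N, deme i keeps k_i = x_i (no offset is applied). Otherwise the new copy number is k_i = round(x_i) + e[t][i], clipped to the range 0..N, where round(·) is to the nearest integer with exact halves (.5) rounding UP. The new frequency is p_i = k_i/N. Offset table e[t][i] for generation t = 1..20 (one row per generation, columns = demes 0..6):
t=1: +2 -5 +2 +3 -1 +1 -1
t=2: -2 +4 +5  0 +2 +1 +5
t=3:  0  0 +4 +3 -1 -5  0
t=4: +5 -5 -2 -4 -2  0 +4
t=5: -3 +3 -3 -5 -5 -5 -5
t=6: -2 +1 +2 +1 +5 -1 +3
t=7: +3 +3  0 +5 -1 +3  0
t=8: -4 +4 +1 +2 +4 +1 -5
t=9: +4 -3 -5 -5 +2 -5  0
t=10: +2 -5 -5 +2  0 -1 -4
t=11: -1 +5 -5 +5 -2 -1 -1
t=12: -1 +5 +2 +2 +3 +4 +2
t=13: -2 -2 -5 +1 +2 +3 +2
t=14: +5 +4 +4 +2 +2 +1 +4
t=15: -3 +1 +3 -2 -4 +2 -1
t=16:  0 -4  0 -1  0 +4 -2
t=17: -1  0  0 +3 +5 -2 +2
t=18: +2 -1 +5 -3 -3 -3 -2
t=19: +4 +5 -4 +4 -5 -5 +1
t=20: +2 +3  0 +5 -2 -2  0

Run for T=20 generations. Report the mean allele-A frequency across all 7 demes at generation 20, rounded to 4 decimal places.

t=0: k=[60 0 0 0 0 0 0]
t=1: x=[48.9583 8.4928 0.0000 0.0000 0.0000 0.0000 0.0000] k=[51 3 0 0 0 0 0]
t=2: x=[41.7902 9.2049 0.4306 0.0000 0.0000 0.0000 0.0000] k=[40 13 5 0 0 0 0]
t=3: x=[34.0740 15.0220 5.2266 0.7314 0.0000 0.0000 0.0000] k=[34 15 9 4 0 0 0]
t=4: x=[29.4057 16.0757 8.7893 4.0505 0.5960 0.0000 0.0000] k=[34 11 7 0 0 0 0]
t=5: x=[28.8249 13.1098 6.2846 1.0240 0.0000 0.0000 0.0000] k=[26 16 3 0 0 0 0]
t=6: x=[23.0000 14.7348 4.3137 0.4388 0.0000 0.0000 0.0000] k=[21 16 6 1 0 0 0]
t=7: x=[18.9431 14.4478 6.4770 1.5606 0.1490 0.0000 0.0000] k=[22 17 6 7 0 0 0]
t=8: x=[19.8951 15.2613 7.4881 5.6634 1.0430 0.0000 0.0000] k=[16 19 8 8 5 0 0]
t=9: x=[15.3400 16.0278 9.2717 7.3755 4.6700 0.7587 0.0000] k=[19 13 4 2 7 0 0]
t=10: x=[16.9017 11.8695 4.8421 2.9761 5.1670 1.0622 0.0000] k=[19 7 0 5 5 0 0]
t=11: x=[16.0493 7.3075 1.7234 4.1482 4.2228 0.7587 0.0000] k=[15 12 0 9 2 0 0]
t=12: x=[13.5469 10.0604 3.0178 6.4459 2.7321 0.3035 0.0000] k=[13 15 5 8 6 4 0]
t=13: x=[12.3703 12.4894 6.6695 7.0818 5.9622 3.7416 0.6179] k=[10 10 2 8 8 7 3]
t=14: x=[9.2757 8.3030 3.9296 6.9351 7.8016 6.6215 3.7039] k=[14 12 8 9 10 8 8]
t=15: x=[12.7466 11.0596 8.4036 8.7952 9.4922 8.3888 8.2199] k=[10 12 11 7 5 10 7]
t=16: x=[9.5564 10.9167 10.1405 7.1308 6.0120 8.8936 7.6560] k=[10 7 10 6 6 13 6]
t=17: x=[8.8550 7.4496 8.5965 6.4459 7.0061 11.0132 7.2459] k=[8 7 9 9 12 9 9]
t=18: x=[7.2686 7.0233 8.3554 9.2360 11.0340 9.5498 9.2445] k=[9 6 13 6 8 7 7]
t=19: x=[7.9213 7.0706 10.4785 7.1797 7.5033 7.2275 7.1946] k=[12 12 6 11 3 2 8]
t=20: x=[11.1492 10.4884 7.3436 8.8442 4.0240 3.0846 7.2971] k=[13 13 7 14 2 1 7]

0.0831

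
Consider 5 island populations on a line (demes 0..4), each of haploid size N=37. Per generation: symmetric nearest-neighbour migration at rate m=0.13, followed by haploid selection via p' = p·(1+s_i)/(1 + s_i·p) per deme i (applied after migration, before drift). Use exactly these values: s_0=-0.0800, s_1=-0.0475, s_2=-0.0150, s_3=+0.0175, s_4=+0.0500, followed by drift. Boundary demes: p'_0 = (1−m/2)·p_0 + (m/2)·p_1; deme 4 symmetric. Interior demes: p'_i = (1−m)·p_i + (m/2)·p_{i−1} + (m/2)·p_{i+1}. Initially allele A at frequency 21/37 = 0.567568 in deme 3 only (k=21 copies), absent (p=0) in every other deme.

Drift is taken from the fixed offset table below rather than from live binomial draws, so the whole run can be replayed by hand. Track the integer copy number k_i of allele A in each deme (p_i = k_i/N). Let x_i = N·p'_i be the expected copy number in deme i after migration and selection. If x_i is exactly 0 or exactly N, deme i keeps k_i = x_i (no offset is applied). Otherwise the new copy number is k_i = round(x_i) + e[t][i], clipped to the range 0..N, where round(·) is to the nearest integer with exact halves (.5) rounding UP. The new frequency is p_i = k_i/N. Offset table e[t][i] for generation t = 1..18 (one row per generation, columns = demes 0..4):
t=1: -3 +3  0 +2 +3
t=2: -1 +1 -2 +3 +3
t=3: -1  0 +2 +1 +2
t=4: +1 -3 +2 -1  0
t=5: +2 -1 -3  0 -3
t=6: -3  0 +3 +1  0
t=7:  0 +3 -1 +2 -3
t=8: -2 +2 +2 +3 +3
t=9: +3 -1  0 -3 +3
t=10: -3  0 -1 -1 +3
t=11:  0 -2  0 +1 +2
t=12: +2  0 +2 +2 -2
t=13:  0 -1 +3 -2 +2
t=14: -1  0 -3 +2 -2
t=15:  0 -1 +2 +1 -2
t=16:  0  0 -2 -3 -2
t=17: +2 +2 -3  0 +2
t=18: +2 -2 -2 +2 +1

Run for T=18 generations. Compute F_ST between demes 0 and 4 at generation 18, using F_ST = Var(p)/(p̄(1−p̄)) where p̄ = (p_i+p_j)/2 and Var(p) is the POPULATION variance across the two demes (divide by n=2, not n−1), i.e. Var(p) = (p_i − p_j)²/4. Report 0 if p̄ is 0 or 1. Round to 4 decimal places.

t=0: k=[0 0 0 21 0]
t=1: x=[0.0000 0.0000 1.3453 18.4305 1.4306] k=[0 0 1 20 4]
t=2: x=[0.0000 0.0619 2.1393 17.8852 5.2562] k=[0 1 0 21 8]
t=3: x=[0.0598 0.8296 1.4094 18.9504 9.1776] k=[0 1 3 20 11]
t=4: x=[0.0598 1.0158 3.9217 18.4705 11.9767] k=[1 0 6 17 12]
t=5: x=[0.8619 0.4336 6.2461 16.1176 12.7292] k=[3 0 3 16 10]
t=6: x=[2.5963 0.3717 3.6006 14.9192 10.7584] k=[0 0 7 16 11]
t=7: x=[0.0000 0.4336 7.0434 15.2453 11.7120] k=[0 3 6 17 9]
t=8: x=[0.1795 2.8685 6.4392 15.9222 9.8690] k=[0 5 8 19 13]
t=9: x=[0.2992 4.6679 8.4213 18.0553 13.8096] k=[3 4 8 15 17]
t=10: x=[2.8386 4.0174 8.0990 14.8289 17.3187] k=[0 4 7 14 20]
t=11: x=[0.2393 3.7671 7.1722 14.0860 20.0589] k=[0 2 7 15 22]
t=12: x=[0.1196 2.0966 7.1078 15.0898 21.9822] k=[2 2 9 17 20]
t=13: x=[1.8480 2.3458 8.9620 16.8340 20.2532] k=[2 1 12 15 22]
t=14: x=[1.7877 1.6993 11.3607 15.4158 21.9822] k=[1 2 8 17 20]
t=15: x=[0.9821 2.2212 8.0990 16.7689 20.2532] k=[1 1 10 18 18]
t=16: x=[0.9220 1.5128 9.8255 17.6401 18.4512] k=[1 2 8 15 16]
t=17: x=[0.9821 2.2212 7.9701 14.7637 16.3790] k=[3 4 5 15 18]
t=18: x=[2.8386 3.8297 5.5137 14.6984 18.2560] k=[5 2 4 17 19]

0.1633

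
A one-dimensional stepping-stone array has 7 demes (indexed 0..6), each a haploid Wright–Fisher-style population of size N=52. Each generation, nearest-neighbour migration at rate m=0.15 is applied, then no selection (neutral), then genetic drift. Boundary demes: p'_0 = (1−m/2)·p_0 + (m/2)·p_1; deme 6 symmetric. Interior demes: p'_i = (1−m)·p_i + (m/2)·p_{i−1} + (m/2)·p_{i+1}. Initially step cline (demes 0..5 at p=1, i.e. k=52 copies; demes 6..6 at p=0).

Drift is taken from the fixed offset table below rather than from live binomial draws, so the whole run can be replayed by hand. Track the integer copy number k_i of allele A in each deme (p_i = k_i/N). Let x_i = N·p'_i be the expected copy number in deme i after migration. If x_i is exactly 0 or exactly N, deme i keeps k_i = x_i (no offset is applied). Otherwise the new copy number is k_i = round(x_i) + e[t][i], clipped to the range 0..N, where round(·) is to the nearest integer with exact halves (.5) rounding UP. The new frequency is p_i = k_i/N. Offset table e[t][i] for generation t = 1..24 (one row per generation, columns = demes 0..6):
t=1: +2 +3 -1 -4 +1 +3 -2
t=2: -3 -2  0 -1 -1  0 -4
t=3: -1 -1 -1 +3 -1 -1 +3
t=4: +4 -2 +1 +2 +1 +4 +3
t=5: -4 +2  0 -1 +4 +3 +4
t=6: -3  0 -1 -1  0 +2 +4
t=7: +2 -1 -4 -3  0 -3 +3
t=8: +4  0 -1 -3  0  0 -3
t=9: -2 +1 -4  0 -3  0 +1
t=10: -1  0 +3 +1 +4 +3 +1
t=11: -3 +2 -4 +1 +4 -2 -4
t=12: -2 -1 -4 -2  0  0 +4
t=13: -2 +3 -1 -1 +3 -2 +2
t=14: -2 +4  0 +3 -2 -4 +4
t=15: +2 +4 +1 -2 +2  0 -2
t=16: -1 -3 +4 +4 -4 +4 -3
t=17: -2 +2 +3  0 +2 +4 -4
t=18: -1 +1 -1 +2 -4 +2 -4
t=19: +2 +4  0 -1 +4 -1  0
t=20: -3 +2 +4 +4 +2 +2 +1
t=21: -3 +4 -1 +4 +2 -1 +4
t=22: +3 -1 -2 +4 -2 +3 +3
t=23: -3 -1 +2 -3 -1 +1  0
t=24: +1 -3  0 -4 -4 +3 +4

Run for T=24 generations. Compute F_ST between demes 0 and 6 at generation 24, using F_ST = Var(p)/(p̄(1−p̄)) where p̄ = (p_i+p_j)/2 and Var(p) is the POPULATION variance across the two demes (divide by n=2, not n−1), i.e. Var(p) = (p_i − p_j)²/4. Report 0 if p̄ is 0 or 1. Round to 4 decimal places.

0.0032

t=0: k=[52 52 52 52 52 52 0]
t=1: x=[52.0000 52.0000 52.0000 52.0000 52.0000 48.1000 3.9000] k=[52 52 52 52 52 51 2]
t=2: x=[52.0000 52.0000 52.0000 52.0000 51.9250 47.4000 5.6750] k=[52 52 52 52 51 47 2]
t=3: x=[52.0000 52.0000 52.0000 51.9250 50.7750 43.9250 5.3750] k=[52 52 52 52 50 43 8]
t=4: x=[52.0000 52.0000 52.0000 51.8500 49.6250 40.9000 10.6250] k=[52 52 52 52 51 45 14]
t=5: x=[52.0000 52.0000 52.0000 51.9250 50.6250 43.1250 16.3250] k=[52 52 52 51 52 46 20]
t=6: x=[52.0000 52.0000 51.9250 51.1500 51.4750 44.5000 21.9500] k=[52 52 51 50 51 47 26]
t=7: x=[52.0000 51.9250 51.0000 50.1500 50.6250 45.7250 27.5750] k=[52 51 47 47 51 43 31]
t=8: x=[51.9250 50.7750 47.3000 47.3000 50.1000 42.7000 31.9000] k=[52 51 46 44 50 43 29]
t=9: x=[51.9250 50.7000 46.2250 44.6000 49.0250 42.4750 30.0500] k=[50 52 42 45 46 42 31]
t=10: x=[50.1500 51.1000 42.9750 44.8500 45.6250 41.4750 31.8250] k=[49 51 46 46 50 44 33]
t=11: x=[49.1500 50.4750 46.3750 46.3000 49.2500 43.6250 33.8250] k=[46 52 42 47 52 42 30]
t=12: x=[46.4500 50.8000 43.1250 47.0000 50.8750 41.8500 30.9000] k=[44 50 39 45 51 42 35]
t=13: x=[44.4500 48.7250 40.2750 45.0000 49.8750 42.1500 35.5250] k=[42 52 39 44 52 40 38]
t=14: x=[42.7500 50.2750 40.3500 44.2250 50.5000 40.7500 38.1500] k=[41 52 40 47 49 37 42]
t=15: x=[41.8250 50.2750 41.4250 46.6250 47.9500 38.2750 41.6250] k=[44 52 42 45 50 38 40]
t=16: x=[44.6000 50.6500 42.9750 45.1500 48.7250 39.0500 39.8500] k=[44 48 47 49 45 43 37]
t=17: x=[44.3000 47.6250 47.2250 48.5500 45.1500 42.7000 37.4500] k=[42 50 50 49 47 47 33]
t=18: x=[42.6000 49.4000 49.9250 48.9250 47.1500 45.9500 34.0500] k=[42 50 49 51 43 48 30]
t=19: x=[42.6000 49.3250 49.2250 50.2500 43.9750 46.2750 31.3500] k=[45 52 49 49 48 45 31]
t=20: x=[45.5250 51.2500 49.2250 48.9250 47.8500 44.1750 32.0500] k=[43 52 52 52 50 46 33]
t=21: x=[43.6750 51.3250 52.0000 51.8500 49.8500 45.3250 33.9750] k=[41 52 52 52 52 44 38]
t=22: x=[41.8250 51.1750 52.0000 52.0000 51.4000 44.1500 38.4500] k=[45 50 52 52 49 47 41]
t=23: x=[45.3750 49.7750 51.8500 51.7750 49.0750 46.7000 41.4500] k=[42 49 52 49 48 48 41]
t=24: x=[42.5250 48.7000 51.5500 49.1500 48.0750 47.4750 41.5250] k=[44 46 52 45 44 50 46]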